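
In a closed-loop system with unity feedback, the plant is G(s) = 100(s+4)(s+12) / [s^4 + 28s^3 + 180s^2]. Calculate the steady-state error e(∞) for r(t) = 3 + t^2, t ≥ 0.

0.075

The denominator has no term below 180s^2 — 2 poles at s=0, type 2. By superposition:
  • 3: tracked with zero error.
  • t^2: e_ss = 2/K_a with K_a=80/3 → 0.075.
Total e_ss = 0.075.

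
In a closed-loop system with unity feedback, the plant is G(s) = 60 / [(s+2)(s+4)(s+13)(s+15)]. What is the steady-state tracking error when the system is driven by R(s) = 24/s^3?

infinity

G(s) has no factors of s in the denominator, so the system is type 0.
K_a = lim_{s→0} s^2·G(s) = 0; the steady-state error to this parabolic input grows without bound.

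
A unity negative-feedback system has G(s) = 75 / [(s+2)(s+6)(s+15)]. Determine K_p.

G(s) has no factors of s in the denominator, so the system is type 0.
K_p = lim_{s→0} G(s) = 75 / (2·6·15) = 5/12.

5/12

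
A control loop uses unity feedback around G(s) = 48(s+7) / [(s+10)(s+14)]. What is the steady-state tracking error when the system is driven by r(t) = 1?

G(s) has no factors of s in the denominator, so the system is type 0.
K_p = lim_{s→0} G(s) = 48·7 / (10·14) = 2.4.
e_ss = 1/(1 + K_p) = 1/3.4 = 5/17.

5/17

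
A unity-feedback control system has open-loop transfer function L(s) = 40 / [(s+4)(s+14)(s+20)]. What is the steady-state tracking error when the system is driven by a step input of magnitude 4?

112/29

System type = 0 (no poles at s=0).
K_p = lim_{s→0} L(s) = 40 / (4·14·20) = 1/28.
e_ss = 4/(1 + K_p) = 4/(29/28) = 112/29.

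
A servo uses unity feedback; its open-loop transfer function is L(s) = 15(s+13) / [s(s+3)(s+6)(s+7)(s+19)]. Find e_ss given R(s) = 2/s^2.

L(s) has one factor of s in the denominator, so the system is type 1.
K_v = lim_{s→0} s·L(s) = 15·13 / (3·6·7·19) = 65/798.
e_ss = 2/K_v = 2/(65/798) = 1596/65.

1596/65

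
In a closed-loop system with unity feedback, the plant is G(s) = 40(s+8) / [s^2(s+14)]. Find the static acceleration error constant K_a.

160/7

G(s) has two factors of s in the denominator, so the system is type 2.
K_a = lim_{s→0} s^2·G(s) = 40·8 / (14) = 160/7.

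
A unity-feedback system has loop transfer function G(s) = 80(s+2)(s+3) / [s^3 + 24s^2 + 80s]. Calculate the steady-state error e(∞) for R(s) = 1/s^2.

The denominator has no term below 80s — 1 pole at s=0, type 1.
K_v = lim_{s→0} s·G(s) = 80·2·3 / 80 = 6.
e_ss = 1/K_v = 1/6.

1/6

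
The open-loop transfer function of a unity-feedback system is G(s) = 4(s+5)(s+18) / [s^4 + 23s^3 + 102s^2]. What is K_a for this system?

Lowest-order denominator term is 102s^2, so the open loop has 2 poles at the origin → type 2 system.
K_a = lim_{s→0} s^2·G(s) = 4·5·18 / 102 = 60/17.

60/17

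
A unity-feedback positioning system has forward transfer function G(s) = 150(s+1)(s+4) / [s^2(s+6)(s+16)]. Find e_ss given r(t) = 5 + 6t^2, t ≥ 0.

The open loop has two poles at the origin → type 2 system. Taking each input component in turn:
  • 5: tracked with zero error.
  • 6t^2: e_ss = 12/K_a with K_a=6.25 → 1.92.
Total e_ss = 1.92.

1.92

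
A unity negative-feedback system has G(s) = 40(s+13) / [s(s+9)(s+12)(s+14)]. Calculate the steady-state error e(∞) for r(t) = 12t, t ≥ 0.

2268/65

System type = 1 (one pole at s=0).
K_v = lim_{s→0} s·G(s) = 40·13 / (9·12·14) = 65/189.
e_ss = 12/K_v = 12/(65/189) = 2268/65.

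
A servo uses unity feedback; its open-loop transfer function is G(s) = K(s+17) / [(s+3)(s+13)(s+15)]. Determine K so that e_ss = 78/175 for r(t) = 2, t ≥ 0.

No free integrators in G(s): this is a type 0 system.
K_p = lim_{s→0} G(s) = K·17 / (3·13·15) = (17/585)·K.
e_ss = 2/(1 + K_p) = 78/175 ⇒ 1 + (17/585)·K = 175/39 ⇒ K = 120.

120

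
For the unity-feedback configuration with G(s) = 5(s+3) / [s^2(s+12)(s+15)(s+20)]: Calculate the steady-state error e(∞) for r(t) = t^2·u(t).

Two free integrators in G(s): this is a type 2 system.
K_a = lim_{s→0} s^2·G(s) = 5·3 / (12·15·20) = 1/240.
r(t) = t^2 gives R(s) = 2/s^3.
e_ss = 2/K_a = 2/(1/240) = 480.

480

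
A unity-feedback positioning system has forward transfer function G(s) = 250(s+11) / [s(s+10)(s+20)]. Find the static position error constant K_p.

K_p = lim_{s→0} G(s); with 1 pole at the origin the limit diverges, so K_p = ∞.

infinity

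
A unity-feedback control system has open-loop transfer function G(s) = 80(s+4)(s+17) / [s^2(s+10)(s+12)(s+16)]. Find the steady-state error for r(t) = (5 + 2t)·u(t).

Two free integrators in G(s): this is a type 2 system. Treating each term separately:
  • 5: tracked with zero error.
  • 2t: tracked with zero error.
Total e_ss = 0.

0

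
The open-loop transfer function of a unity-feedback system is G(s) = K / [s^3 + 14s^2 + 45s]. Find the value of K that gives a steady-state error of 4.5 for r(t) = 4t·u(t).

Lowest-order denominator term is 45s, so the open loop has 1 pole at the origin → type 1 system.
K_v = lim_{s→0} s·G(s) = K / 45 = (1/45)·K.
e_ss = 4/K_v = 4.5 ⇒ K_v = 8/9 ⇒ K = (8/9)/(1/45) = 40.

40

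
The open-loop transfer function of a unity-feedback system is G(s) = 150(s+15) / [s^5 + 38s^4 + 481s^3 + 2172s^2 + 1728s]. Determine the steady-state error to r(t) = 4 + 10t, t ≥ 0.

The denominator has no term below 1728s — 1 pole at s=0, type 1. By superposition:
  • 4: tracked with zero error.
  • 10t: e_ss = 10/K_v with K_v=125/96 → 7.68.
Total e_ss = 7.68.

7.68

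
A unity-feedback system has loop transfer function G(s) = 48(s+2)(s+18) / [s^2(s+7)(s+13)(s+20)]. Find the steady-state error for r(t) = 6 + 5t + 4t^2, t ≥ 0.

G(s) has two factors of s in the denominator, so the system is type 2. Taking each input component in turn:
  • 6: tracked with zero error.
  • 5t: tracked with zero error.
  • 4t^2: e_ss = 8/K_a with K_a=432/455 → 455/54.
Total e_ss = 455/54.

455/54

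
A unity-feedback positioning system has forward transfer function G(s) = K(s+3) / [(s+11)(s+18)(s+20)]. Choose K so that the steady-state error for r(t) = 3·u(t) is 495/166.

8

System type = 0 (no poles at s=0).
K_p = lim_{s→0} G(s) = K·3 / (11·18·20) = (1/1320)·K.
e_ss = 3/(1 + K_p) = 495/166 ⇒ 1 + (1/1320)·K = 166/165 ⇒ K = 8.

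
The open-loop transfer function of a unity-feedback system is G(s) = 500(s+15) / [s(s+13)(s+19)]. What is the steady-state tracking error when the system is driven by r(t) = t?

247/7500

G(s) has one factor of s in the denominator, so the system is type 1.
K_v = lim_{s→0} s·G(s) = 500·15 / (13·19) = 7500/247.
e_ss = 1/K_v = 1/(7500/247) = 247/7500.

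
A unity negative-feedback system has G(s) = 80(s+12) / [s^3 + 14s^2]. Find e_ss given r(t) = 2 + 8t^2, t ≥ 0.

The denominator has no term below 14s^2 — 2 poles at s=0, type 2. By superposition:
  • 2: tracked with zero error.
  • 8t^2: e_ss = 16/K_a with K_a=480/7 → 7/30.
Total e_ss = 7/30.

7/30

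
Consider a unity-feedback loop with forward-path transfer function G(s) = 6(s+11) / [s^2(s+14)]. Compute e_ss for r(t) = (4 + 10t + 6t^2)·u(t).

28/11

G(s) has two factors of s in the denominator, so the system is type 2. Treating each term separately:
  • 4: tracked with zero error.
  • 10t: tracked with zero error.
  • 6t^2: e_ss = 12/K_a with K_a=33/7 → 28/11.
Total e_ss = 28/11.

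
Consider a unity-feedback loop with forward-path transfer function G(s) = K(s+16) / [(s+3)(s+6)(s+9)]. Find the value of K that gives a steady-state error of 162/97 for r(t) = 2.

System type = 0 (no poles at s=0).
K_p = lim_{s→0} G(s) = K·16 / (3·6·9) = (8/81)·K.
e_ss = 2/(1 + K_p) = 162/97 ⇒ 1 + (8/81)·K = 97/81 ⇒ K = 2.

2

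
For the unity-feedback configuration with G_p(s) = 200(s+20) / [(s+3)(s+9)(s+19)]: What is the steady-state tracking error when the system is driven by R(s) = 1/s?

513/4513

System type = 0 (no poles at s=0).
K_p = lim_{s→0} G_p(s) = 200·20 / (3·9·19) = 4000/513.
e_ss = 1/(1 + K_p) = 1/(4513/513) = 513/4513.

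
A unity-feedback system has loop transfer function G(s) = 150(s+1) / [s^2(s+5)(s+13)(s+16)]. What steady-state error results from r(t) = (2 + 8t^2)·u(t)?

G(s) has two factors of s in the denominator, so the system is type 2. Treating each term separately:
  • 2: tracked with zero error.
  • 8t^2: e_ss = 16/K_a with K_a=15/104 → 1664/15.
Total e_ss = 1664/15.

1664/15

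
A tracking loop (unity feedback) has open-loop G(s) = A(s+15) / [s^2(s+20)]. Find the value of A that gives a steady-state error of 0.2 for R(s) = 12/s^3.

System type = 2 (two poles at s=0).
K_a = lim_{s→0} s^2·G(s) = A·15 / (20) = 0.75·A.
e_ss = 12/K_a = 0.2 ⇒ K_a = 60 ⇒ A = 60/0.75 = 80.

80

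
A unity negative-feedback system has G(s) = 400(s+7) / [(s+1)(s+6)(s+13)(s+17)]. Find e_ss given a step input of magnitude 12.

G(s) has no factors of s in the denominator, so the system is type 0.
K_p = lim_{s→0} G(s) = 400·7 / (1·6·13·17) = 1400/663.
e_ss = 12/(1 + K_p) = 12/(2063/663) = 7956/2063.

7956/2063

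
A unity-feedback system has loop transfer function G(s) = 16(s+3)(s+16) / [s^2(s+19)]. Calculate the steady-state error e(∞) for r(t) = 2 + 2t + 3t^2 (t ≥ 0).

19/128

System type = 2 (two poles at s=0). Treating each term separately:
  • 2: tracked with zero error.
  • 2t: tracked with zero error.
  • 3t^2: e_ss = 6/K_a with K_a=768/19 → 19/128.
Total e_ss = 19/128.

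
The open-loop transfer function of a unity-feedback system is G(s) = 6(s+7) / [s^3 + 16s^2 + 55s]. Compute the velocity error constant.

Factoring s from the denominator leaves a polynomial with constant term 55, so the system is type 1.
K_v = lim_{s→0} s·G(s) = 6·7 / 55 = 42/55.

42/55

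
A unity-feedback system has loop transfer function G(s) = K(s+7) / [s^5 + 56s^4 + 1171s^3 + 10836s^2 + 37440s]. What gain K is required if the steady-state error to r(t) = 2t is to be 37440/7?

The denominator has no term below 37440s — 1 pole at s=0, type 1.
K_v = lim_{s→0} s·G(s) = K·7 / 37440 = (7/37440)·K.
e_ss = 2/K_v = 37440/7 ⇒ K_v = 7/18720 ⇒ K = (7/18720)/(7/37440) = 2.

2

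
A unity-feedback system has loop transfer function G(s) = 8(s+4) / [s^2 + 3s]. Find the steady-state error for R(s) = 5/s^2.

15/32

The denominator has no term below 3s — 1 pole at s=0, type 1.
K_v = lim_{s→0} s·G(s) = 8·4 / 3 = 32/3.
e_ss = 5/K_v = 5/(32/3) = 15/32.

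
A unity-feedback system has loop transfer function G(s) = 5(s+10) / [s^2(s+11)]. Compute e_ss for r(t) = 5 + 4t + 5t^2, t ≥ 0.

G(s) has two factors of s in the denominator, so the system is type 2. By superposition:
  • 5: tracked with zero error.
  • 4t: tracked with zero error.
  • 5t^2: e_ss = 10/K_a with K_a=50/11 → 2.2.
Total e_ss = 2.2.

2.2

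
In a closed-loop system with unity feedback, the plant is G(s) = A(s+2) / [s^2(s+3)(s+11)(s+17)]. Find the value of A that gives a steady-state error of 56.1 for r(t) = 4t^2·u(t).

Two free integrators in G(s): this is a type 2 system.
K_a = lim_{s→0} s^2·G(s) = A·2 / (3·11·17) = (2/561)·A.
e_ss = 8/K_a = 56.1 ⇒ K_a = 80/561 ⇒ A = (80/561)/(2/561) = 40.

40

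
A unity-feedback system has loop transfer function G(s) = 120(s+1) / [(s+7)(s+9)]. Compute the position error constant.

40/21

No free integrators in G(s): this is a type 0 system.
K_p = lim_{s→0} G(s) = 120·1 / (7·9) = 40/21.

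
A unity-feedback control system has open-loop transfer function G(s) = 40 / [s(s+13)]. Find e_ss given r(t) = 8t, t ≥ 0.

The open loop has one pole at the origin → type 1 system.
K_v = lim_{s→0} s·G(s) = 40 / (13) = 40/13.
e_ss = 8/K_v = 8/(40/13) = 2.6.

2.6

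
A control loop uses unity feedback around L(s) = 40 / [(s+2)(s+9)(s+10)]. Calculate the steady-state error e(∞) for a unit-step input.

L(s) has no factors of s in the denominator, so the system is type 0.
K_p = lim_{s→0} L(s) = 40 / (2·9·10) = 2/9.
e_ss = 1/(1 + K_p) = 1/(11/9) = 9/11.

9/11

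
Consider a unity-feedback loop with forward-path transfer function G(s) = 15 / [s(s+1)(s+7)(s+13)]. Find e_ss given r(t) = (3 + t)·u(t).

The open loop has one pole at the origin → type 1 system. Treating each term separately:
  • 3: tracked with zero error.
  • t: e_ss = 1/K_v with K_v=15/91 → 91/15.
Total e_ss = 91/15.

91/15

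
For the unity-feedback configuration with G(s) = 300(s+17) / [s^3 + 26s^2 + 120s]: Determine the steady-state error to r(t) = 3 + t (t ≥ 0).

2/85

Factoring s from the denominator leaves a polynomial with constant term 120, so the system is type 1. Taking each input component in turn:
  • 3: tracked with zero error.
  • t: e_ss = 1/K_v with K_v=42.5 → 2/85.
Total e_ss = 2/85.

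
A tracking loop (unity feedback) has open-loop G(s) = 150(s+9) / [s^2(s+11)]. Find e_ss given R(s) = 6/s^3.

Two free integrators in G(s): this is a type 2 system.
K_a = lim_{s→0} s^2·G(s) = 150·9 / (11) = 1350/11.
r(t) = 3t^2 gives R(s) = 6/s^3.
e_ss = 6/K_a = 6/(1350/11) = 11/225.

11/225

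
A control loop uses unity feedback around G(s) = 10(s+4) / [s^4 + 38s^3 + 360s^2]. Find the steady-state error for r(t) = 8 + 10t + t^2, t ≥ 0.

The denominator has no term below 360s^2 — 2 poles at s=0, type 2. Treating each term separately:
  • 8: tracked with zero error.
  • 10t: tracked with zero error.
  • t^2: e_ss = 2/K_a with K_a=1/9 → 18.
Total e_ss = 18.

18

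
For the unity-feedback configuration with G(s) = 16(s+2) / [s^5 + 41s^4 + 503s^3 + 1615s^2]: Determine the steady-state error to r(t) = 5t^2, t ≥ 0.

Lowest-order denominator term is 1615s^2, so the open loop has 2 poles at the origin → type 2 system.
K_a = lim_{s→0} s^2·G(s) = 16·2 / 1615 = 32/1615.
r(t) = 5t^2 gives R(s) = 10/s^3.
e_ss = 10/K_a = 10/(32/1615) = 504.6875.

504.6875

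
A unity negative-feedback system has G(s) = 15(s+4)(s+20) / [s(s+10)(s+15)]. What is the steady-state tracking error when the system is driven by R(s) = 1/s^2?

One free integrator in G(s): this is a type 1 system.
K_v = lim_{s→0} s·G(s) = 15·4·20 / (10·15) = 8.
e_ss = 1/K_v = 1/8 = 0.125.

0.125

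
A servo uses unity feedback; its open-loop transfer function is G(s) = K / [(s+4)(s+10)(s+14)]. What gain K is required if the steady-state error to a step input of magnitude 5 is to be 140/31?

60

No free integrators in G(s): this is a type 0 system.
K_p = lim_{s→0} G(s) = K / (4·10·14) = (1/560)·K.
e_ss = 5/(1 + K_p) = 140/31 ⇒ 1 + (1/560)·K = 31/28 ⇒ K = 60.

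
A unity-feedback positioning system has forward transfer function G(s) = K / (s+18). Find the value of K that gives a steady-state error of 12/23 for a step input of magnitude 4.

System type = 0 (no poles at s=0).
K_p = lim_{s→0} G(s) = K / (18) = (1/18)·K.
e_ss = 4/(1 + K_p) = 12/23 ⇒ 1 + (1/18)·K = 23/3 ⇒ K = 120.

120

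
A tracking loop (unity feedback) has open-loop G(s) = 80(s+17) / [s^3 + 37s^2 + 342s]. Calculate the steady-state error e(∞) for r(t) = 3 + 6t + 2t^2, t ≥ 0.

infinity

Lowest-order denominator term is 342s, so the open loop has 1 pole at the origin → type 1 system. By superposition:
  • 3: tracked with zero error.
  • 6t: e_ss = 6/K_v with K_v=680/171 → 513/340.
  • 2t^2: a type-1 system cannot track it, e_ss → ∞.
The unbounded component dominates.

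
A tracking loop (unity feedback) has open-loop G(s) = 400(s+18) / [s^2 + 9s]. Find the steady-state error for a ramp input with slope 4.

0.005

Factoring s from the denominator leaves a polynomial with constant term 9, so the system is type 1.
K_v = lim_{s→0} s·G(s) = 400·18 / 9 = 800.
e_ss = 4/K_v = 4/800 = 0.005.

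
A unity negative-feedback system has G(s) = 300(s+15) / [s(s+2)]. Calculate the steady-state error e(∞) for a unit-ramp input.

1/2250

G(s) has one factor of s in the denominator, so the system is type 1.
K_v = lim_{s→0} s·G(s) = 300·15 / (2) = 2250.
e_ss = 1/K_v = 1/2250.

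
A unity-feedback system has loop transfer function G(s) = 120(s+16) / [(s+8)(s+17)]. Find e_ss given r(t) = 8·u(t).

136/257

The open loop has no poles at the origin → type 0 system.
K_p = lim_{s→0} G(s) = 120·16 / (8·17) = 240/17.
e_ss = 8/(1 + K_p) = 8/(257/17) = 136/257.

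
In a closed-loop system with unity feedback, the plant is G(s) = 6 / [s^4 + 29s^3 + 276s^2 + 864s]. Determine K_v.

1/144

The denominator has no term below 864s — 1 pole at s=0, type 1.
K_v = lim_{s→0} s·G(s) = 6 / 864 = 1/144.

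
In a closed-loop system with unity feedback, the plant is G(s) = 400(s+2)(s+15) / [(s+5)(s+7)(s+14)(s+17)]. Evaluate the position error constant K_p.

1200/833

The open loop has no poles at the origin → type 0 system.
K_p = lim_{s→0} G(s) = 400·2·15 / (5·7·14·17) = 1200/833.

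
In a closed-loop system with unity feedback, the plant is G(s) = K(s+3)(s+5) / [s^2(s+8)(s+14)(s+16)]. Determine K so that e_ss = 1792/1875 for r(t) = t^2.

Two free integrators in G(s): this is a type 2 system.
K_a = lim_{s→0} s^2·G(s) = K·3·5 / (8·14·16) = (15/1792)·K.
e_ss = 2/K_a = 1792/1875 ⇒ K_a = 1875/896 ⇒ K = (1875/896)/(15/1792) = 250.

250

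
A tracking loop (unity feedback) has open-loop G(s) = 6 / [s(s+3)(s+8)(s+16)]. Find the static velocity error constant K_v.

1/64

G(s) has one factor of s in the denominator, so the system is type 1.
K_v = lim_{s→0} s·G(s) = 6 / (3·8·16) = 1/64.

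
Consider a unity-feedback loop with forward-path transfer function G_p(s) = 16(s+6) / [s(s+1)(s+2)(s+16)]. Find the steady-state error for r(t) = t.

1/3

The open loop has one pole at the origin → type 1 system.
K_v = lim_{s→0} s·G_p(s) = 16·6 / (1·2·16) = 3.
e_ss = 1/K_v = 1/3.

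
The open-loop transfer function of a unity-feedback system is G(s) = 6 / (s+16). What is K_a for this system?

System type = 0 (no poles at s=0).
K_a = lim_{s→0} s^2·G(s) = 0 (the extra factor of s kills the finite limit).

0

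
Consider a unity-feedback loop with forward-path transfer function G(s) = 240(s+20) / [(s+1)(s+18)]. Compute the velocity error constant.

0

System type = 0 (no poles at s=0).
K_v = lim_{s→0} s·G(s) = 0 (the extra factor of s kills the finite limit).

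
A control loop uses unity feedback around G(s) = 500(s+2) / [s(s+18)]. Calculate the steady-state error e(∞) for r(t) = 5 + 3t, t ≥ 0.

One free integrator in G(s): this is a type 1 system. By superposition:
  • 5: tracked with zero error.
  • 3t: e_ss = 3/K_v with K_v=500/9 → 0.054.
Total e_ss = 0.054.

0.054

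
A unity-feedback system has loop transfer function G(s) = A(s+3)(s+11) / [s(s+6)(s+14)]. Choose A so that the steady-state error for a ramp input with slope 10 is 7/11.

The open loop has one pole at the origin → type 1 system.
K_v = lim_{s→0} s·G(s) = A·3·11 / (6·14) = (11/28)·A.
e_ss = 10/K_v = 7/11 ⇒ K_v = 110/7 ⇒ A = (110/7)/(11/28) = 40.

40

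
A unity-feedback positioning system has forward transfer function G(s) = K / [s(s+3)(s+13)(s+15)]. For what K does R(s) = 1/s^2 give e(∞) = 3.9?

The open loop has one pole at the origin → type 1 system.
K_v = lim_{s→0} s·G(s) = K / (3·13·15) = (1/585)·K.
e_ss = 1/K_v = 3.9 ⇒ K_v = 10/39 ⇒ K = (10/39)/(1/585) = 150.

150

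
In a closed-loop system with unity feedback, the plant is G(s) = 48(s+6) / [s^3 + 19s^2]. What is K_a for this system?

288/19

Factoring s^2 from the denominator leaves a polynomial with constant term 19, so the system is type 2.
K_a = lim_{s→0} s^2·G(s) = 48·6 / 19 = 288/19.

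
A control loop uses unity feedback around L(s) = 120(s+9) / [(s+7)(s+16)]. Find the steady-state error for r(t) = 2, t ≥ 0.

28/149

System type = 0 (no poles at s=0).
K_p = lim_{s→0} L(s) = 120·9 / (7·16) = 135/14.
e_ss = 2/(1 + K_p) = 2/(149/14) = 28/149.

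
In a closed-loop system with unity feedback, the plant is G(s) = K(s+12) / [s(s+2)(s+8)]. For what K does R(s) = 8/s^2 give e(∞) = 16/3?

2

G(s) has one factor of s in the denominator, so the system is type 1.
K_v = lim_{s→0} s·G(s) = K·12 / (2·8) = 0.75·K.
e_ss = 8/K_v = 16/3 ⇒ K_v = 1.5 ⇒ K = 1.5/0.75 = 2.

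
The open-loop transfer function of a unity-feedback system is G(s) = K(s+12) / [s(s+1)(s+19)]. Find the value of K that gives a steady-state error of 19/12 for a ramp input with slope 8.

System type = 1 (one pole at s=0).
K_v = lim_{s→0} s·G(s) = K·12 / (1·19) = (12/19)·K.
e_ss = 8/K_v = 19/12 ⇒ K_v = 96/19 ⇒ K = (96/19)/(12/19) = 8.

8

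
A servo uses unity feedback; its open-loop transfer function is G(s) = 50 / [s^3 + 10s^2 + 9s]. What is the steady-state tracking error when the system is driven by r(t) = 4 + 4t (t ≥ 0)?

Factoring s from the denominator leaves a polynomial with constant term 9, so the system is type 1. Taking each input component in turn:
  • 4: tracked with zero error.
  • 4t: e_ss = 4/K_v with K_v=50/9 → 0.72.
Total e_ss = 0.72.

0.72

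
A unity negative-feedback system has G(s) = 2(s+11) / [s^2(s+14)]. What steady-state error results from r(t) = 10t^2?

140/11

Two free integrators in G(s): this is a type 2 system.
K_a = lim_{s→0} s^2·G(s) = 2·11 / (14) = 11/7.
r(t) = 10t^2 gives R(s) = 20/s^3.
e_ss = 20/K_a = 20/(11/7) = 140/11.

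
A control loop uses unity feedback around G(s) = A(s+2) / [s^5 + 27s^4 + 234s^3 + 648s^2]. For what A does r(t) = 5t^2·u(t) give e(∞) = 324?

10

Factoring s^2 from the denominator leaves a polynomial with constant term 648, so the system is type 2.
K_a = lim_{s→0} s^2·G(s) = A·2 / 648 = (1/324)·A.
e_ss = 10/K_a = 324 ⇒ K_a = 5/162 ⇒ A = (5/162)/(1/324) = 10.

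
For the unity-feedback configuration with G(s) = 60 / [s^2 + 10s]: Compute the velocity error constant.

Lowest-order denominator term is 10s, so the open loop has 1 pole at the origin → type 1 system.
K_v = lim_{s→0} s·G(s) = 60 / 10 = 6.

6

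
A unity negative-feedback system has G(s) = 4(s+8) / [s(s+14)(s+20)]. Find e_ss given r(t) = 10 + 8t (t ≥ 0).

The open loop has one pole at the origin → type 1 system. Treating each term separately:
  • 10: tracked with zero error.
  • 8t: e_ss = 8/K_v with K_v=4/35 → 70.
Total e_ss = 70.

70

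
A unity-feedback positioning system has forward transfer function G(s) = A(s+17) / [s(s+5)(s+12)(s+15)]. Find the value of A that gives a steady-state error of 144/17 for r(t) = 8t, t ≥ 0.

One free integrator in G(s): this is a type 1 system.
K_v = lim_{s→0} s·G(s) = A·17 / (5·12·15) = (17/900)·A.
e_ss = 8/K_v = 144/17 ⇒ K_v = 17/18 ⇒ A = (17/18)/(17/900) = 50.

50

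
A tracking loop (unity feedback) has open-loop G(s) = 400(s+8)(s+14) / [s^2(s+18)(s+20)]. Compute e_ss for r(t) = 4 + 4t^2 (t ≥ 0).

9/140

Two free integrators in G(s): this is a type 2 system. Taking each input component in turn:
  • 4: tracked with zero error.
  • 4t^2: e_ss = 8/K_a with K_a=1120/9 → 9/140.
Total e_ss = 9/140.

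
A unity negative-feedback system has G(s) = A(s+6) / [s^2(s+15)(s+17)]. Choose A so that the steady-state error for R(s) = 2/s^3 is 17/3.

Two free integrators in G(s): this is a type 2 system.
K_a = lim_{s→0} s^2·G(s) = A·6 / (15·17) = (2/85)·A.
e_ss = 2/K_a = 17/3 ⇒ K_a = 6/17 ⇒ A = (6/17)/(2/85) = 15.

15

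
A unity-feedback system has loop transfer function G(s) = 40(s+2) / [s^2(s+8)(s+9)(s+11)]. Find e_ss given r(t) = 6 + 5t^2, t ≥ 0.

Two free integrators in G(s): this is a type 2 system. Taking each input component in turn:
  • 6: tracked with zero error.
  • 5t^2: e_ss = 10/K_a with K_a=10/99 → 99.
Total e_ss = 99.

99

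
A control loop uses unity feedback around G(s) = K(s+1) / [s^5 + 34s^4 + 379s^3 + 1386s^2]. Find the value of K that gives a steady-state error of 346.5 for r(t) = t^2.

8

The denominator has no term below 1386s^2 — 2 poles at s=0, type 2.
K_a = lim_{s→0} s^2·G(s) = K·1 / 1386 = (1/1386)·K.
e_ss = 2/K_a = 346.5 ⇒ K_a = 4/693 ⇒ K = (4/693)/(1/1386) = 8.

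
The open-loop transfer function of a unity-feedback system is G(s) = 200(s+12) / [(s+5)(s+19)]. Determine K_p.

480/19

G(s) has no factors of s in the denominator, so the system is type 0.
K_p = lim_{s→0} G(s) = 200·12 / (5·19) = 480/19.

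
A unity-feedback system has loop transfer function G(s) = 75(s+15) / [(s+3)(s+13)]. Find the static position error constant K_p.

System type = 0 (no poles at s=0).
K_p = lim_{s→0} G(s) = 75·15 / (3·13) = 375/13.

375/13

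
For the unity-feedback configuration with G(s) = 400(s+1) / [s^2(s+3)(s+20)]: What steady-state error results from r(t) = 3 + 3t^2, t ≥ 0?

0.9

G(s) has two factors of s in the denominator, so the system is type 2. Treating each term separately:
  • 3: tracked with zero error.
  • 3t^2: e_ss = 6/K_a with K_a=20/3 → 0.9.
Total e_ss = 0.9.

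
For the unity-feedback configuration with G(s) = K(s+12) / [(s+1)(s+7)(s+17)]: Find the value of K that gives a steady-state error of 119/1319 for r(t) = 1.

System type = 0 (no poles at s=0).
K_p = lim_{s→0} G(s) = K·12 / (1·7·17) = (12/119)·K.
e_ss = 1/(1 + K_p) = 119/1319 ⇒ 1 + (12/119)·K = 1319/119 ⇒ K = 100.

100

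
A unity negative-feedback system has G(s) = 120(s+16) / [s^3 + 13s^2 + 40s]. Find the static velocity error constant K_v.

The denominator has no term below 40s — 1 pole at s=0, type 1.
K_v = lim_{s→0} s·G(s) = 120·16 / 40 = 48.

48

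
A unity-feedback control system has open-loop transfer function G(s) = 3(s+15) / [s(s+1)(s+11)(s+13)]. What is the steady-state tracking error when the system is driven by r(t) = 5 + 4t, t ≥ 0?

The open loop has one pole at the origin → type 1 system. Taking each input component in turn:
  • 5: tracked with zero error.
  • 4t: e_ss = 4/K_v with K_v=45/143 → 572/45.
Total e_ss = 572/45.

572/45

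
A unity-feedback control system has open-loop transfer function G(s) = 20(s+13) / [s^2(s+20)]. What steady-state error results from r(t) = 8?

0

G(s) has two factors of s in the denominator, so the system is type 2.
A type-2 system has K_p = ∞, so it tracks a step input with zero steady-state error.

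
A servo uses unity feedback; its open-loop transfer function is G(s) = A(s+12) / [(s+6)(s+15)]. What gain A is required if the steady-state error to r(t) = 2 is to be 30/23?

The open loop has no poles at the origin → type 0 system.
K_p = lim_{s→0} G(s) = A·12 / (6·15) = (2/15)·A.
e_ss = 2/(1 + K_p) = 30/23 ⇒ 1 + (2/15)·A = 23/15 ⇒ A = 4.

4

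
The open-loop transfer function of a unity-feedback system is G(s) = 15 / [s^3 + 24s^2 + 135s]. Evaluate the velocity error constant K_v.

1/9

Lowest-order denominator term is 135s, so the open loop has 1 pole at the origin → type 1 system.
K_v = lim_{s→0} s·G(s) = 15 / 135 = 1/9.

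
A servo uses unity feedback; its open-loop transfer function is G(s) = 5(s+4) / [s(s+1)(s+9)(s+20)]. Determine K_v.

1/9

G(s) has one factor of s in the denominator, so the system is type 1.
K_v = lim_{s→0} s·G(s) = 5·4 / (1·9·20) = 1/9.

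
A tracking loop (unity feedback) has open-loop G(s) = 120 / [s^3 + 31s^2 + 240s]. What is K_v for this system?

Lowest-order denominator term is 240s, so the open loop has 1 pole at the origin → type 1 system.
K_v = lim_{s→0} s·G(s) = 120 / 240 = 0.5.

0.5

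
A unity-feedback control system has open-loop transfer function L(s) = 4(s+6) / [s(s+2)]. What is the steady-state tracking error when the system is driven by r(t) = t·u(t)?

1/12

One free integrator in L(s): this is a type 1 system.
K_v = lim_{s→0} s·L(s) = 4·6 / (2) = 12.
e_ss = 1/K_v = 1/12.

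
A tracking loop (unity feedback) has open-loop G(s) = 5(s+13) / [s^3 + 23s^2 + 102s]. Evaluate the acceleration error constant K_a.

0

Lowest-order denominator term is 102s, so the open loop has 1 pole at the origin → type 1 system.
K_a = lim_{s→0} s^2·G(s) = 0 (the extra factor of s kills the finite limit).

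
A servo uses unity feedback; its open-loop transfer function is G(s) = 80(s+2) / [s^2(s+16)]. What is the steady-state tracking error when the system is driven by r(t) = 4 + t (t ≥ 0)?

0

The open loop has two poles at the origin → type 2 system. By superposition:
  • 4: tracked with zero error.
  • t: tracked with zero error.
Total e_ss = 0.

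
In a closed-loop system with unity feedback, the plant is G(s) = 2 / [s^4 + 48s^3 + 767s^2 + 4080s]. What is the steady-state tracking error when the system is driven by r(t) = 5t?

10200

Factoring s from the denominator leaves a polynomial with constant term 4080, so the system is type 1.
K_v = lim_{s→0} s·G(s) = 2 / 4080 = 1/2040.
e_ss = 5/K_v = 5/(1/2040) = 10200.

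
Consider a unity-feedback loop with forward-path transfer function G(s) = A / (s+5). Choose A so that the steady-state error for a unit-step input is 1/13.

System type = 0 (no poles at s=0).
K_p = lim_{s→0} G(s) = A / (5) = 0.2·A.
e_ss = 1/(1 + K_p) = 1/13 ⇒ 1 + 0.2·A = 13 ⇒ A = 60.

60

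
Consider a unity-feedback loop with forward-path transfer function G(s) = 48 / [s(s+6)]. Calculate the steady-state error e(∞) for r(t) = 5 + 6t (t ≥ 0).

0.75

G(s) has one factor of s in the denominator, so the system is type 1. By superposition:
  • 5: tracked with zero error.
  • 6t: e_ss = 6/K_v with K_v=8 → 0.75.
Total e_ss = 0.75.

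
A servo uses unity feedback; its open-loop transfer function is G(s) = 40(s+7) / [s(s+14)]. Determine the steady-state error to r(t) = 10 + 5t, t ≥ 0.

One free integrator in G(s): this is a type 1 system. By superposition:
  • 10: tracked with zero error.
  • 5t: e_ss = 5/K_v with K_v=20 → 0.25.
Total e_ss = 0.25.

0.25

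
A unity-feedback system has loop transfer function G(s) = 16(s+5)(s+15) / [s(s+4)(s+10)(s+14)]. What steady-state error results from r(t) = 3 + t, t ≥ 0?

The open loop has one pole at the origin → type 1 system. Treating each term separately:
  • 3: tracked with zero error.
  • t: e_ss = 1/K_v with K_v=15/7 → 7/15.
Total e_ss = 7/15.

7/15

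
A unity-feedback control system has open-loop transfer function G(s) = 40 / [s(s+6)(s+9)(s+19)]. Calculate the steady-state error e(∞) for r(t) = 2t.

The open loop has one pole at the origin → type 1 system.
K_v = lim_{s→0} s·G(s) = 40 / (6·9·19) = 20/513.
e_ss = 2/K_v = 2/(20/513) = 51.3.

51.3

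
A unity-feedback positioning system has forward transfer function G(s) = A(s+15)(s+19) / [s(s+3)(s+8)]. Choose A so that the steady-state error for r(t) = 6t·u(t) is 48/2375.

25

One free integrator in G(s): this is a type 1 system.
K_v = lim_{s→0} s·G(s) = A·15·19 / (3·8) = 11.875·A.
e_ss = 6/K_v = 48/2375 ⇒ K_v = 296.875 ⇒ A = 296.875/11.875 = 25.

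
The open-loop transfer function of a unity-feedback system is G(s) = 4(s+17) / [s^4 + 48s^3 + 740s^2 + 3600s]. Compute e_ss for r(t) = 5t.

Lowest-order denominator term is 3600s, so the open loop has 1 pole at the origin → type 1 system.
K_v = lim_{s→0} s·G(s) = 4·17 / 3600 = 17/900.
e_ss = 5/K_v = 5/(17/900) = 4500/17.

4500/17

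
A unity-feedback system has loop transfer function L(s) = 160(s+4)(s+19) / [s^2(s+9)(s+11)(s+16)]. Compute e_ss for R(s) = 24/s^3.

297/95

The open loop has two poles at the origin → type 2 system.
K_a = lim_{s→0} s^2·L(s) = 160·4·19 / (9·11·16) = 760/99.
r(t) = 12t^2 gives R(s) = 24/s^3.
e_ss = 24/K_a = 24/(760/99) = 297/95.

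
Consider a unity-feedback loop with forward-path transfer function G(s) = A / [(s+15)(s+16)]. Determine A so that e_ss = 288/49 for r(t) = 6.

System type = 0 (no poles at s=0).
K_p = lim_{s→0} G(s) = A / (15·16) = (1/240)·A.
e_ss = 6/(1 + K_p) = 288/49 ⇒ 1 + (1/240)·A = 49/48 ⇒ A = 5.

5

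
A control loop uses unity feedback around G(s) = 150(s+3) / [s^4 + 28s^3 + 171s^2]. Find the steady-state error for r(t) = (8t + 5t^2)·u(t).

Factoring s^2 from the denominator leaves a polynomial with constant term 171, so the system is type 2. Treating each term separately:
  • 8t: tracked with zero error.
  • 5t^2: e_ss = 10/K_a with K_a=50/19 → 3.8.
Total e_ss = 3.8.

3.8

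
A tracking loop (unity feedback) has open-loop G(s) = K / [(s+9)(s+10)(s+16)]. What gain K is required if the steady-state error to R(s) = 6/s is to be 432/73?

20

No free integrators in G(s): this is a type 0 system.
K_p = lim_{s→0} G(s) = K / (9·10·16) = (1/1440)·K.
e_ss = 6/(1 + K_p) = 432/73 ⇒ 1 + (1/1440)·K = 73/72 ⇒ K = 20.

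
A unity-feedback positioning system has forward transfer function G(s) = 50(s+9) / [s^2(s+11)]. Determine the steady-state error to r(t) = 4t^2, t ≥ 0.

44/225

The open loop has two poles at the origin → type 2 system.
K_a = lim_{s→0} s^2·G(s) = 50·9 / (11) = 450/11.
r(t) = 4t^2 gives R(s) = 8/s^3.
e_ss = 8/K_a = 8/(450/11) = 44/225.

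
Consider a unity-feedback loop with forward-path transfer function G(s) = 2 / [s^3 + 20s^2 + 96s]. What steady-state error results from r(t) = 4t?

The denominator has no term below 96s — 1 pole at s=0, type 1.
K_v = lim_{s→0} s·G(s) = 2 / 96 = 1/48.
e_ss = 4/K_v = 4/(1/48) = 192.

192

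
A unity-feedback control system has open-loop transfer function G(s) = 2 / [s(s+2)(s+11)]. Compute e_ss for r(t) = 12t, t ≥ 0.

G(s) has one factor of s in the denominator, so the system is type 1.
K_v = lim_{s→0} s·G(s) = 2 / (2·11) = 1/11.
e_ss = 12/K_v = 12/(1/11) = 132.

132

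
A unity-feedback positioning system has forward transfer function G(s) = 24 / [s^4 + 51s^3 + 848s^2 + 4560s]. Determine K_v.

1/190

Lowest-order denominator term is 4560s, so the open loop has 1 pole at the origin → type 1 system.
K_v = lim_{s→0} s·G(s) = 24 / 4560 = 1/190.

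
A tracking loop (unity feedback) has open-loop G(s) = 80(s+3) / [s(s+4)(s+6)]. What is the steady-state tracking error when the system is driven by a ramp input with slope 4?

0.4

G(s) has one factor of s in the denominator, so the system is type 1.
K_v = lim_{s→0} s·G(s) = 80·3 / (4·6) = 10.
e_ss = 4/K_v = 4/10 = 0.4.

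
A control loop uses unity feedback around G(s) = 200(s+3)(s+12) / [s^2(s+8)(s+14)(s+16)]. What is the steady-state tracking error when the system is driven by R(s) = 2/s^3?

112/225

The open loop has two poles at the origin → type 2 system.
K_a = lim_{s→0} s^2·G(s) = 200·3·12 / (8·14·16) = 225/56.
r(t) = t^2 gives R(s) = 2/s^3.
e_ss = 2/K_a = 2/(225/56) = 112/225.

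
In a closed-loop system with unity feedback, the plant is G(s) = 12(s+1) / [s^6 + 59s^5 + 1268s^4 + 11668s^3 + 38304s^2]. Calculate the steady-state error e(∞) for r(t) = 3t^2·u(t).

19152

The denominator has no term below 38304s^2 — 2 poles at s=0, type 2.
K_a = lim_{s→0} s^2·G(s) = 12·1 / 38304 = 1/3192.
r(t) = 3t^2 gives R(s) = 6/s^3.
e_ss = 6/K_a = 6/(1/3192) = 19152.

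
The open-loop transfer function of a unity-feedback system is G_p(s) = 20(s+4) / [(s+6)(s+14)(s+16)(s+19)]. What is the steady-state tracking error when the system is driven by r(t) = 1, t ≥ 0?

The open loop has no poles at the origin → type 0 system.
K_p = lim_{s→0} G_p(s) = 20·4 / (6·14·16·19) = 5/1596.
e_ss = 1/(1 + K_p) = 1/(1601/1596) = 1596/1601.

1596/1601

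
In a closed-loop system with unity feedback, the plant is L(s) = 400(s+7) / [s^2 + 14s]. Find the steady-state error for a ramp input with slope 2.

The denominator has no term below 14s — 1 pole at s=0, type 1.
K_v = lim_{s→0} s·L(s) = 400·7 / 14 = 200.
e_ss = 2/K_v = 2/200 = 0.01.

0.01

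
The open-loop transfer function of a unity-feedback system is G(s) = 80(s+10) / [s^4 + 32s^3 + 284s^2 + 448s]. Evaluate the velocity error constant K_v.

Factoring s from the denominator leaves a polynomial with constant term 448, so the system is type 1.
K_v = lim_{s→0} s·G(s) = 80·10 / 448 = 25/14.

25/14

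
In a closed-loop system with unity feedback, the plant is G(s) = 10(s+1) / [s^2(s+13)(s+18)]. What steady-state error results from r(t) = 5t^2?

234

System type = 2 (two poles at s=0).
K_a = lim_{s→0} s^2·G(s) = 10·1 / (13·18) = 5/117.
r(t) = 5t^2 gives R(s) = 10/s^3.
e_ss = 10/K_a = 10/(5/117) = 234.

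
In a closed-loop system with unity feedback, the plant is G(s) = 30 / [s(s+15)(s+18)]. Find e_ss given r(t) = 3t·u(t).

27

One free integrator in G(s): this is a type 1 system.
K_v = lim_{s→0} s·G(s) = 30 / (15·18) = 1/9.
e_ss = 3/K_v = 3/(1/9) = 27.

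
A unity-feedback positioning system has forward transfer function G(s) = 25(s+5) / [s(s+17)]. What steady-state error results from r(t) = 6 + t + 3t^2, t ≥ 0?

infinity

The open loop has one pole at the origin → type 1 system. Treating each term separately:
  • 6: tracked with zero error.
  • t: e_ss = 1/K_v with K_v=125/17 → 0.136.
  • 3t^2: a type-1 system cannot track it, e_ss → ∞.
The unbounded component dominates.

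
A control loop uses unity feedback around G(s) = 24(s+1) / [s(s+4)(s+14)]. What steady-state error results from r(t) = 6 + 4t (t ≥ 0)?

One free integrator in G(s): this is a type 1 system. Taking each input component in turn:
  • 6: tracked with zero error.
  • 4t: e_ss = 4/K_v with K_v=3/7 → 28/3.
Total e_ss = 28/3.

28/3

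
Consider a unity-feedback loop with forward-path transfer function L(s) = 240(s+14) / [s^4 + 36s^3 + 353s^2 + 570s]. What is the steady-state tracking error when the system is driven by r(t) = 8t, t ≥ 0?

19/14

The denominator has no term below 570s — 1 pole at s=0, type 1.
K_v = lim_{s→0} s·L(s) = 240·14 / 570 = 112/19.
e_ss = 8/K_v = 8/(112/19) = 19/14.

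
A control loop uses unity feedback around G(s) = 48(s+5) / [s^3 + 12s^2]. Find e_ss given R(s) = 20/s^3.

The denominator has no term below 12s^2 — 2 poles at s=0, type 2.
K_a = lim_{s→0} s^2·G(s) = 48·5 / 12 = 20.
r(t) = 10t^2 gives R(s) = 20/s^3.
e_ss = 20/K_a = 20/20 = 1.

1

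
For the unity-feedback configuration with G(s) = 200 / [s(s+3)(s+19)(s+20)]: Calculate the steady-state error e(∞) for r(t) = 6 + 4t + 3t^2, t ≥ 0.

infinity

One free integrator in G(s): this is a type 1 system. Treating each term separately:
  • 6: tracked with zero error.
  • 4t: e_ss = 4/K_v with K_v=10/57 → 22.8.
  • 3t^2: a type-1 system cannot track it, e_ss → ∞.
The unbounded component dominates.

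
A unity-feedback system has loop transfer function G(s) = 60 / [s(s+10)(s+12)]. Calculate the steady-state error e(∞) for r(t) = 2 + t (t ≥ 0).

2

One free integrator in G(s): this is a type 1 system. Taking each input component in turn:
  • 2: tracked with zero error.
  • t: e_ss = 1/K_v with K_v=0.5 → 2.
Total e_ss = 2.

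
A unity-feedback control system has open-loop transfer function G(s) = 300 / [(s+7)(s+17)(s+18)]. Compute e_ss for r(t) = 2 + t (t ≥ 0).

infinity

No free integrators in G(s): this is a type 0 system. Treating each term separately:
  • 2: e_ss = 2/(1+K_p) with K_p=50/357 → 714/407.
  • t: a type-0 system cannot track it, e_ss → ∞.
The unbounded component dominates.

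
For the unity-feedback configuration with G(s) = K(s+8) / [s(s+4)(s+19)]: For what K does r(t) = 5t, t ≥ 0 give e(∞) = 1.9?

One free integrator in G(s): this is a type 1 system.
K_v = lim_{s→0} s·G(s) = K·8 / (4·19) = (2/19)·K.
e_ss = 5/K_v = 1.9 ⇒ K_v = 50/19 ⇒ K = (50/19)/(2/19) = 25.

25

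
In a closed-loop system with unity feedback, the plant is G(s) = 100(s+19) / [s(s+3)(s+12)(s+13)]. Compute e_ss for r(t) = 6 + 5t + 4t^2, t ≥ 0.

The open loop has one pole at the origin → type 1 system. Treating each term separately:
  • 6: tracked with zero error.
  • 5t: e_ss = 5/K_v with K_v=475/117 → 117/95.
  • 4t^2: a type-1 system cannot track it, e_ss → ∞.
The unbounded component dominates.

infinity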